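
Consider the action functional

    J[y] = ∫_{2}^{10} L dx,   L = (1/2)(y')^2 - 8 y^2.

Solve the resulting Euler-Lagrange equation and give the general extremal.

The Lagrangian is L = (1/2)(y')^2 - 8 y^2.
∂L/∂y = -16y.
∂L/∂y' = y'.
The Euler-Lagrange equation d/dx(∂L/∂y') − ∂L/∂y = 0 becomes:
    y'' + 16 y = 0
General solution: y(x) = A sin(4x) + B cos(4x), where A and B are arbitrary constants fixed by the endpoint conditions.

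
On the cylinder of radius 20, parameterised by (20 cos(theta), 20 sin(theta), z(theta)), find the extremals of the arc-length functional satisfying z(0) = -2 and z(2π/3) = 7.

Parameterise the cylinder of radius R = 20 as
    r(θ) = (20 cos θ, 20 sin θ, z(θ)).
The arc-length element is
    ds = sqrt(400 + (dz/dθ)^2) dθ,
so the Lagrangian is L = sqrt(400 + z'^2).
L depends on z' only, not on z or θ, so ∂L/∂z = 0 and
    ∂L/∂z' = z' / sqrt(400 + z'^2).
The Euler-Lagrange equation gives
    d/dθ( z' / sqrt(400 + z'^2) ) = 0,
so z' is constant. Integrating once:
    z(θ) = a θ + b,
a helix on the cylinder (a straight line when the cylinder is unrolled). The constants a, b are determined by the endpoint conditions.
With endpoint conditions z(0) = -2 and z(2π/3) = 7: from z(0) = b we get b = -2, and a·2π/3 + -2 = 7 gives a = 27/(2π), so
    z(θ) = (27/(2π)) θ − 2.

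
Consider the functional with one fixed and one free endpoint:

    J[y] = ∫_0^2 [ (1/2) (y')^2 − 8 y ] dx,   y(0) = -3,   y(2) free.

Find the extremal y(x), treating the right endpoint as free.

The Lagrangian L = (1/2) (y')^2 − 8 y gives
    ∂L/∂y = −8,   ∂L/∂y' = y'.
Euler-Lagrange: d/dx(y') − (−8) = 0, i.e. y'' + 8 = 0, so
    y(x) = −(8/2) x^2 + C1 x + C2.
Fixed left endpoint y(0) = -3 ⇒ C2 = -3.
The right endpoint x = 2 is free, so the natural (transversality) condition is ∂L/∂y' |_{x=2} = 0, i.e. y'(2) = 0.
Compute y'(x) = −8 x + C1, so y'(2) = −16 + C1 = 0 ⇒ C1 = 16.
Therefore the extremal is
    y(x) = −4 x^2 + 16 x − 3.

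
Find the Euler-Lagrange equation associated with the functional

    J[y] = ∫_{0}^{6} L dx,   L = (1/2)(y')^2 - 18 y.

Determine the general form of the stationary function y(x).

The Lagrangian is L = (1/2)(y')^2 - 18 y.
∂L/∂y = -18.
∂L/∂y' = y'.
The Euler-Lagrange equation d/dx(∂L/∂y') − ∂L/∂y = 0 becomes:
    y'' + 18 = 0
General solution: y(x) = -9 x^2 + A x + B, where A and B are arbitrary constants fixed by the endpoint conditions.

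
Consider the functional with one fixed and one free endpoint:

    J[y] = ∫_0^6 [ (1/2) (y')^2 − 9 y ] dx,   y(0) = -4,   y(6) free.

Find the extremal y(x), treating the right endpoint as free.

The Lagrangian L = (1/2) (y')^2 − 9 y gives
    ∂L/∂y = −9,   ∂L/∂y' = y'.
Euler-Lagrange: d/dx(y') − (−9) = 0, i.e. y'' + 9 = 0, so
    y(x) = −(9/2) x^2 + C1 x + C2.
Fixed left endpoint y(0) = -4 ⇒ C2 = -4.
The right endpoint x = 6 is free, so the natural (transversality) condition is ∂L/∂y' |_{x=6} = 0, i.e. y'(6) = 0.
Compute y'(x) = −9 x + C1, so y'(6) = −54 + C1 = 0 ⇒ C1 = 54.
Therefore the extremal is
    y(x) = −(9/2) x^2 + 54 x − 4.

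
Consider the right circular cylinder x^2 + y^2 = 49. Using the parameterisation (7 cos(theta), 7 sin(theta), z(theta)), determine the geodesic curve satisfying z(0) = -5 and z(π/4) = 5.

Parameterise the cylinder of radius R = 7 as
    r(θ) = (7 cos θ, 7 sin θ, z(θ)).
The arc-length element is
    ds = sqrt(49 + (dz/dθ)^2) dθ,
so the Lagrangian is L = sqrt(49 + z'^2).
L depends on z' only, not on z or θ, so ∂L/∂z = 0 and
    ∂L/∂z' = z' / sqrt(49 + z'^2).
The Euler-Lagrange equation gives
    d/dθ( z' / sqrt(49 + z'^2) ) = 0,
so z' is constant. Integrating once:
    z(θ) = a θ + b,
a helix on the cylinder (a straight line when the cylinder is unrolled). The constants a, b are determined by the endpoint conditions.
With endpoint conditions z(0) = -5 and z(π/4) = 5: from z(0) = b we get b = -5, and a·π/4 + -5 = 5 gives a = 40/π, so
    z(θ) = (40/π) θ − 5.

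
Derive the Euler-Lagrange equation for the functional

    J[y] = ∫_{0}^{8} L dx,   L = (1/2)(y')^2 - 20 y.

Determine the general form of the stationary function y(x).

The Lagrangian is L = (1/2)(y')^2 - 20 y.
∂L/∂y = -20.
∂L/∂y' = y'.
The Euler-Lagrange equation d/dx(∂L/∂y') − ∂L/∂y = 0 becomes:
    y'' + 20 = 0
General solution: y(x) = -10 x^2 + A x + B, where A and B are arbitrary constants fixed by the endpoint conditions.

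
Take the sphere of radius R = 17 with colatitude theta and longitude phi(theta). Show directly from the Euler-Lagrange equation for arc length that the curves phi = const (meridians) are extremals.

On the sphere of radius R = 17 with spherical coordinates (θ, φ), the induced metric is
    ds^2 = 289(dθ^2 + sin^2(θ) dφ^2).
Using θ as the parameter, the arc-length functional becomes
    J[φ] = ∫ 17 sqrt(1 + sin^2(θ) (dφ/dθ)^2) dθ.
So L = 17 sqrt(1 + sin^2(θ) φ'^2). Compute
    ∂L/∂φ = 0  (L has no explicit φ dependence),
    ∂L/∂φ' = 17 sin^2(θ) φ' / sqrt(1 + sin^2(θ) φ'^2).
For the candidate φ(θ) = c (constant), φ' = 0, so ∂L/∂φ' evaluated along the candidate vanishes, and ∂L/∂φ is identically zero. Hence
    d/dθ(∂L/∂φ') − ∂L/∂φ = 0
is satisfied. Therefore meridians φ = const are extremals of arc length — they are geodesics on the sphere.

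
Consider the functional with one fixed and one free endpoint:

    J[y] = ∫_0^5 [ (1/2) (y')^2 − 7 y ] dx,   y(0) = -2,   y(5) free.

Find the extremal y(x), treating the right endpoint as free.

The Lagrangian L = (1/2) (y')^2 − 7 y gives
    ∂L/∂y = −7,   ∂L/∂y' = y'.
Euler-Lagrange: d/dx(y') − (−7) = 0, i.e. y'' + 7 = 0, so
    y(x) = −(7/2) x^2 + C1 x + C2.
Fixed left endpoint y(0) = -2 ⇒ C2 = -2.
The right endpoint x = 5 is free, so the natural (transversality) condition is ∂L/∂y' |_{x=5} = 0, i.e. y'(5) = 0.
Compute y'(x) = −7 x + C1, so y'(5) = −35 + C1 = 0 ⇒ C1 = 35.
Therefore the extremal is
    y(x) = −(7/2) x^2 + 35 x − 2.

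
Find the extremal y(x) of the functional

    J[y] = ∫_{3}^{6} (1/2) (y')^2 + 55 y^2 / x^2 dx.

The Lagrangian is L = (1/2) (y')^2 + 55 y^2 / x^2.
Compute ∂L/∂y = 110y/x^2, ∂L/∂y' = y'.
The Euler-Lagrange equation d/dx(∂L/∂y') − ∂L/∂y = 0 reduces to
    y'' − 110/x^2 · y = 0  (x > 0).
Its general solution is
    y(x) = A x^11 + B x^(-10),
with A, B fixed by the endpoint conditions.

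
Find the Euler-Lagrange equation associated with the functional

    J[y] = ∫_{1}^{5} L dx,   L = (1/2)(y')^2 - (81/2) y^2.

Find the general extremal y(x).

The Lagrangian is L = (1/2)(y')^2 - (81/2) y^2.
∂L/∂y = -81y.
∂L/∂y' = y'.
The Euler-Lagrange equation d/dx(∂L/∂y') − ∂L/∂y = 0 becomes:
    y'' + 81 y = 0
General solution: y(x) = A sin(9x) + B cos(9x), where A and B are arbitrary constants fixed by the endpoint conditions.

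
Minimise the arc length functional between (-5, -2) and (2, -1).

Arc-length functional: J[y] = ∫ sqrt(1 + (y')^2) dx.
Lagrangian L = sqrt(1 + (y')^2) has no explicit y dependence, so ∂L/∂y = 0 and the Euler-Lagrange equation gives
    d/dx( y' / sqrt(1 + (y')^2) ) = 0  ⇒  y' / sqrt(1 + (y')^2) = const.
Hence y' is constant, so y(x) is affine.
Fitting the endpoints (-5, -2) and (2, -1):
    slope m = ((-1) − (-2)) / (2 − (-5)) = 1/7,
    intercept c = (-2) − m·(-5) = -9/7.
Extremal: y(x) = (1/7) x - 9/7.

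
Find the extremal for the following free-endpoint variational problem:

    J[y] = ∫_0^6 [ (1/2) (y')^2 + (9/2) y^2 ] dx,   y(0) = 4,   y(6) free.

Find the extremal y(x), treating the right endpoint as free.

The Lagrangian L = (1/2) (y')^2 + (9/2) y^2 gives
    ∂L/∂y = 9 y,   ∂L/∂y' = y'.
Euler-Lagrange: y'' − 9 y = 0.
With k = 3, the general solution is
    y(x) = A cosh(3 x) + B sinh(3 x).
Fixed left endpoint y(0) = 4 ⇒ A = 4.
The right endpoint x = 6 is free, so the natural (transversality) condition is ∂L/∂y' |_{x=6} = 0, i.e. y'(6) = 0.
Compute y'(x) = A k sinh(k x) + B k cosh(k x), so
    y'(6) = A k sinh(k·6) + B k cosh(k·6) = 0
    ⇒ B = −A tanh(k·6) = − 4 tanh(3·6).
Therefore the extremal is
    y(x) = 4 cosh(3 x) − 4 tanh(3·6) sinh(3 x).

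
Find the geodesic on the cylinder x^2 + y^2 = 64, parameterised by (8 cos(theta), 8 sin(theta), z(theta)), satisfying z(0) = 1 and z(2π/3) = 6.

Parameterise the cylinder of radius R = 8 as
    r(θ) = (8 cos θ, 8 sin θ, z(θ)).
The arc-length element is
    ds = sqrt(64 + (dz/dθ)^2) dθ,
so the Lagrangian is L = sqrt(64 + z'^2).
L depends on z' only, not on z or θ, so ∂L/∂z = 0 and
    ∂L/∂z' = z' / sqrt(64 + z'^2).
The Euler-Lagrange equation gives
    d/dθ( z' / sqrt(64 + z'^2) ) = 0,
so z' is constant. Integrating once:
    z(θ) = a θ + b,
a helix on the cylinder (a straight line when the cylinder is unrolled). The constants a, b are determined by the endpoint conditions.
With endpoint conditions z(0) = 1 and z(2π/3) = 6: from z(0) = b we get b = 1, and a·2π/3 + 1 = 6 gives a = 15/(2π), so
    z(θ) = (15/(2π)) θ + 1.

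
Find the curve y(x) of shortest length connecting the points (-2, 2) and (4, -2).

Arc-length functional: J[y] = ∫ sqrt(1 + (y')^2) dx.
Lagrangian L = sqrt(1 + (y')^2) has no explicit y dependence, so ∂L/∂y = 0 and the Euler-Lagrange equation gives
    d/dx( y' / sqrt(1 + (y')^2) ) = 0  ⇒  y' / sqrt(1 + (y')^2) = const.
Hence y' is constant, so y(x) is affine.
Fitting the endpoints (-2, 2) and (4, -2):
    slope m = ((-2) − 2) / (4 − (-2)) = -2/3,
    intercept c = 2 − m·(-2) = 2/3.
Extremal: y(x) = (-2/3) x + 2/3.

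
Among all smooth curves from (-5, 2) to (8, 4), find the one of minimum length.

Arc-length functional: J[y] = ∫ sqrt(1 + (y')^2) dx.
Lagrangian L = sqrt(1 + (y')^2) has no explicit y dependence, so ∂L/∂y = 0 and the Euler-Lagrange equation gives
    d/dx( y' / sqrt(1 + (y')^2) ) = 0  ⇒  y' / sqrt(1 + (y')^2) = const.
Hence y' is constant, so y(x) is affine.
Fitting the endpoints (-5, 2) and (8, 4):
    slope m = (4 − 2) / (8 − (-5)) = 2/13,
    intercept c = 2 − m·(-5) = 36/13.
Extremal: y(x) = (2/13) x + 36/13.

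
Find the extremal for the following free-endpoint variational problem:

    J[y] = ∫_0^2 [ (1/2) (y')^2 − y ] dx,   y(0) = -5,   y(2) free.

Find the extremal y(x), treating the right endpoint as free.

The Lagrangian L = (1/2) (y')^2 − y gives
    ∂L/∂y = −1,   ∂L/∂y' = y'.
Euler-Lagrange: d/dx(y') − (−1) = 0, i.e. y'' + 1 = 0, so
    y(x) = −(1/2) x^2 + C1 x + C2.
Fixed left endpoint y(0) = -5 ⇒ C2 = -5.
The right endpoint x = 2 is free, so the natural (transversality) condition is ∂L/∂y' |_{x=2} = 0, i.e. y'(2) = 0.
Compute y'(x) = −1 x + C1, so y'(2) = −2 + C1 = 0 ⇒ C1 = 2.
Therefore the extremal is
    y(x) = −x^2/2 + 2 x − 5.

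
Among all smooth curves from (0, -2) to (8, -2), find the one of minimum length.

Arc-length functional: J[y] = ∫ sqrt(1 + (y')^2) dx.
Lagrangian L = sqrt(1 + (y')^2) has no explicit y dependence, so ∂L/∂y = 0 and the Euler-Lagrange equation gives
    d/dx( y' / sqrt(1 + (y')^2) ) = 0  ⇒  y' / sqrt(1 + (y')^2) = const.
Hence y' is constant, so y(x) is affine.
Fitting the endpoints (0, -2) and (8, -2):
    slope m = ((-2) − (-2)) / (8 − 0) = 0,
    intercept c = (-2) − m·0 = -2.
Extremal: y(x) = -2.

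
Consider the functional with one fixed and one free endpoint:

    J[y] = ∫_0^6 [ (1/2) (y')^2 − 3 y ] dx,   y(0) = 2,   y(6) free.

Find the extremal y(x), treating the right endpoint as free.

The Lagrangian L = (1/2) (y')^2 − 3 y gives
    ∂L/∂y = −3,   ∂L/∂y' = y'.
Euler-Lagrange: d/dx(y') − (−3) = 0, i.e. y'' + 3 = 0, so
    y(x) = −(3/2) x^2 + C1 x + C2.
Fixed left endpoint y(0) = 2 ⇒ C2 = 2.
The right endpoint x = 6 is free, so the natural (transversality) condition is ∂L/∂y' |_{x=6} = 0, i.e. y'(6) = 0.
Compute y'(x) = −3 x + C1, so y'(6) = −18 + C1 = 0 ⇒ C1 = 18.
Therefore the extremal is
    y(x) = −(3/2) x^2 + 18 x + 2.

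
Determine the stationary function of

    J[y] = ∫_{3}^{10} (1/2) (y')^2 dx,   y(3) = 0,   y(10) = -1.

The Lagrangian is L = (1/2) (y')^2.
Compute ∂L/∂y = 0, ∂L/∂y' = y'.
The Euler-Lagrange equation d/dx(∂L/∂y') − ∂L/∂y = 0 reduces to
    y'' = 0.
Its general solution is
    y(x) = A x + B,
with A, B fixed by the endpoint conditions.
Applying the endpoint conditions y(3) = 0 and y(10) = -1: solve A·3 + B = 0 and A·10 + B = -1. Subtracting gives A(10 − 3) = -1 − 0, so A = -1/7, and B = 0 − A·3 = 3/7. Therefore
    y(x) = (-1/7) x + 3/7.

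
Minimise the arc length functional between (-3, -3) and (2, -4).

Arc-length functional: J[y] = ∫ sqrt(1 + (y')^2) dx.
Lagrangian L = sqrt(1 + (y')^2) has no explicit y dependence, so ∂L/∂y = 0 and the Euler-Lagrange equation gives
    d/dx( y' / sqrt(1 + (y')^2) ) = 0  ⇒  y' / sqrt(1 + (y')^2) = const.
Hence y' is constant, so y(x) is affine.
Fitting the endpoints (-3, -3) and (2, -4):
    slope m = ((-4) − (-3)) / (2 − (-3)) = -1/5,
    intercept c = (-3) − m·(-3) = -18/5.
Extremal: y(x) = (-1/5) x - 18/5.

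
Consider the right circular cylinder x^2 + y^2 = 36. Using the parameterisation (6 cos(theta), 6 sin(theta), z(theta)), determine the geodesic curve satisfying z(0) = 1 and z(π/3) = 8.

Parameterise the cylinder of radius R = 6 as
    r(θ) = (6 cos θ, 6 sin θ, z(θ)).
The arc-length element is
    ds = sqrt(36 + (dz/dθ)^2) dθ,
so the Lagrangian is L = sqrt(36 + z'^2).
L depends on z' only, not on z or θ, so ∂L/∂z = 0 and
    ∂L/∂z' = z' / sqrt(36 + z'^2).
The Euler-Lagrange equation gives
    d/dθ( z' / sqrt(36 + z'^2) ) = 0,
so z' is constant. Integrating once:
    z(θ) = a θ + b,
a helix on the cylinder (a straight line when the cylinder is unrolled). The constants a, b are determined by the endpoint conditions.
With endpoint conditions z(0) = 1 and z(π/3) = 8: from z(0) = b we get b = 1, and a·π/3 + 1 = 8 gives a = 21/π, so
    z(θ) = (21/π) θ + 1.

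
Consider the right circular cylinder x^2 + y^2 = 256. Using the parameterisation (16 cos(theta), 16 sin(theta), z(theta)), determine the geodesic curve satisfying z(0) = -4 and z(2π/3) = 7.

Parameterise the cylinder of radius R = 16 as
    r(θ) = (16 cos θ, 16 sin θ, z(θ)).
The arc-length element is
    ds = sqrt(256 + (dz/dθ)^2) dθ,
so the Lagrangian is L = sqrt(256 + z'^2).
L depends on z' only, not on z or θ, so ∂L/∂z = 0 and
    ∂L/∂z' = z' / sqrt(256 + z'^2).
The Euler-Lagrange equation gives
    d/dθ( z' / sqrt(256 + z'^2) ) = 0,
so z' is constant. Integrating once:
    z(θ) = a θ + b,
a helix on the cylinder (a straight line when the cylinder is unrolled). The constants a, b are determined by the endpoint conditions.
With endpoint conditions z(0) = -4 and z(2π/3) = 7: from z(0) = b we get b = -4, and a·2π/3 + -4 = 7 gives a = 33/(2π), so
    z(θ) = (33/(2π)) θ − 4.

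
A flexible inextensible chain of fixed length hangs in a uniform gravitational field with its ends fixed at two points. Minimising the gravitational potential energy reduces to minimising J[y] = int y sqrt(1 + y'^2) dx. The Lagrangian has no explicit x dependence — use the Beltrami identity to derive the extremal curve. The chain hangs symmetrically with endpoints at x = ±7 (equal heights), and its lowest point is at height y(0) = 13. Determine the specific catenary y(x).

The Lagrangian L(y, y') = y sqrt(1 + y'^2) has no explicit x dependence, so the Beltrami identity applies:
    L − y' ∂L/∂y' = C.
Compute ∂L/∂y' = y · y' / sqrt(1 + y'^2). Then
    L − y' ∂L/∂y'
    = y sqrt(1 + y'^2) − y · y'^2 / sqrt(1 + y'^2)
    = y (1 + y'^2 − y'^2) / sqrt(1 + y'^2)
    = y / sqrt(1 + y'^2) = C.
Squaring gives y^2 = C^2 (1 + y'^2), i.e.
    y'^2 = y^2 / C^2 − 1.
Separating variables,
    dy / sqrt(y^2 − C^2) = dx / C,
and integrating gives arccosh(y / C) = (x − a)/C, so
    y(x) = C cosh((x − a)/C),
the catenary. The constants C and a are fixed by the two endpoint conditions (and, for the hanging-chain problem, the length constraint selects C).
Now fit the given data. The endpoints x = ±7 are symmetric at equal height, so the catenary is even about its minimum: a = 0 and y(x) = C cosh(x/C). The lowest point is y(0) = C cosh(0) = C, and we are told y(0) = 13, so C = 13. Therefore
    y(x) = 13 cosh(x/13),
and at the endpoints
    y(±7) = 13 cosh(7/13).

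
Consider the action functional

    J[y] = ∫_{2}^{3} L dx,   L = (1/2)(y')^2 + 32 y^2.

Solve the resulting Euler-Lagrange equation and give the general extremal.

The Lagrangian is L = (1/2)(y')^2 + 32 y^2.
∂L/∂y = 64y.
∂L/∂y' = y'.
The Euler-Lagrange equation d/dx(∂L/∂y') − ∂L/∂y = 0 becomes:
    y'' - 64 y = 0
General solution: y(x) = A e^(8x) + B e^(-8x), where A and B are arbitrary constants fixed by the endpoint conditions.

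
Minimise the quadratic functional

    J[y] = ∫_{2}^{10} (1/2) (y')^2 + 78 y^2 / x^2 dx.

The Lagrangian is L = (1/2) (y')^2 + 78 y^2 / x^2.
Compute ∂L/∂y = 156y/x^2, ∂L/∂y' = y'.
The Euler-Lagrange equation d/dx(∂L/∂y') − ∂L/∂y = 0 reduces to
    y'' − 156/x^2 · y = 0  (x > 0).
Its general solution is
    y(x) = A x^13 + B x^(-12),
with A, B fixed by the endpoint conditions.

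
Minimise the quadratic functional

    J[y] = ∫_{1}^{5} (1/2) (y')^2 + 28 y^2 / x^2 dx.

The Lagrangian is L = (1/2) (y')^2 + 28 y^2 / x^2.
Compute ∂L/∂y = 56y/x^2, ∂L/∂y' = y'.
The Euler-Lagrange equation d/dx(∂L/∂y') − ∂L/∂y = 0 reduces to
    y'' − 56/x^2 · y = 0  (x > 0).
Its general solution is
    y(x) = A x^8 + B x^(-7),
with A, B fixed by the endpoint conditions.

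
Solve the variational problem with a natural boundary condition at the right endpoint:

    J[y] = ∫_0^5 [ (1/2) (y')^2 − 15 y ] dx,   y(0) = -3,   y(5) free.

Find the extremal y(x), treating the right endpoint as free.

The Lagrangian L = (1/2) (y')^2 − 15 y gives
    ∂L/∂y = −15,   ∂L/∂y' = y'.
Euler-Lagrange: d/dx(y') − (−15) = 0, i.e. y'' + 15 = 0, so
    y(x) = −(15/2) x^2 + C1 x + C2.
Fixed left endpoint y(0) = -3 ⇒ C2 = -3.
The right endpoint x = 5 is free, so the natural (transversality) condition is ∂L/∂y' |_{x=5} = 0, i.e. y'(5) = 0.
Compute y'(x) = −15 x + C1, so y'(5) = −75 + C1 = 0 ⇒ C1 = 75.
Therefore the extremal is
    y(x) = −(15/2) x^2 + 75 x − 3.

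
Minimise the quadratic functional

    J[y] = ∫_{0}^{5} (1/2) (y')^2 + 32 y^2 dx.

The Lagrangian is L = (1/2) (y')^2 + 32 y^2.
Compute ∂L/∂y = 64y, ∂L/∂y' = y'.
The Euler-Lagrange equation d/dx(∂L/∂y') − ∂L/∂y = 0 reduces to
    y'' − 64 y = 0.
Its general solution is
    y(x) = A e^(8x) + B e^(−8x),
with A, B fixed by the endpoint conditions.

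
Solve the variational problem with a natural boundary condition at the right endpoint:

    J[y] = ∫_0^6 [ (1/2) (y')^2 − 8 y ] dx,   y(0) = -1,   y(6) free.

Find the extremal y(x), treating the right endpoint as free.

The Lagrangian L = (1/2) (y')^2 − 8 y gives
    ∂L/∂y = −8,   ∂L/∂y' = y'.
Euler-Lagrange: d/dx(y') − (−8) = 0, i.e. y'' + 8 = 0, so
    y(x) = −(8/2) x^2 + C1 x + C2.
Fixed left endpoint y(0) = -1 ⇒ C2 = -1.
The right endpoint x = 6 is free, so the natural (transversality) condition is ∂L/∂y' |_{x=6} = 0, i.e. y'(6) = 0.
Compute y'(x) = −8 x + C1, so y'(6) = −48 + C1 = 0 ⇒ C1 = 48.
Therefore the extremal is
    y(x) = −4 x^2 + 48 x − 1.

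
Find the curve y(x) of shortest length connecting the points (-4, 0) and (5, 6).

Arc-length functional: J[y] = ∫ sqrt(1 + (y')^2) dx.
Lagrangian L = sqrt(1 + (y')^2) has no explicit y dependence, so ∂L/∂y = 0 and the Euler-Lagrange equation gives
    d/dx( y' / sqrt(1 + (y')^2) ) = 0  ⇒  y' / sqrt(1 + (y')^2) = const.
Hence y' is constant, so y(x) is affine.
Fitting the endpoints (-4, 0) and (5, 6):
    slope m = (6 − 0) / (5 − (-4)) = 2/3,
    intercept c = 0 − m·(-4) = 8/3.
Extremal: y(x) = (2/3) x + 8/3.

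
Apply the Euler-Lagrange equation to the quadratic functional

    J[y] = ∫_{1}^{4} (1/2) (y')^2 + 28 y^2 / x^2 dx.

The Lagrangian is L = (1/2) (y')^2 + 28 y^2 / x^2.
Compute ∂L/∂y = 56y/x^2, ∂L/∂y' = y'.
The Euler-Lagrange equation d/dx(∂L/∂y') − ∂L/∂y = 0 reduces to
    y'' − 56/x^2 · y = 0  (x > 0).
Its general solution is
    y(x) = A x^8 + B x^(-7),
with A, B fixed by the endpoint conditions.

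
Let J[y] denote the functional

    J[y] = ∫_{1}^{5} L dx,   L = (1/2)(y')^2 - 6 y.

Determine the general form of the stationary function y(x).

The Lagrangian is L = (1/2)(y')^2 - 6 y.
∂L/∂y = -6.
∂L/∂y' = y'.
The Euler-Lagrange equation d/dx(∂L/∂y') − ∂L/∂y = 0 becomes:
    y'' + 6 = 0
General solution: y(x) = -3 x^2 + A x + B, where A and B are arbitrary constants fixed by the endpoint conditions.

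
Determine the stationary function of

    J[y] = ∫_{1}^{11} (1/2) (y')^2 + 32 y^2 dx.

The Lagrangian is L = (1/2) (y')^2 + 32 y^2.
Compute ∂L/∂y = 64y, ∂L/∂y' = y'.
The Euler-Lagrange equation d/dx(∂L/∂y') − ∂L/∂y = 0 reduces to
    y'' − 64 y = 0.
Its general solution is
    y(x) = A e^(8x) + B e^(−8x),
with A, B fixed by the endpoint conditions.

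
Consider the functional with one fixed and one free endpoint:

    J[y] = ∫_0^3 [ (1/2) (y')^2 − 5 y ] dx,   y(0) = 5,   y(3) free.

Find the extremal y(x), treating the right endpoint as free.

The Lagrangian L = (1/2) (y')^2 − 5 y gives
    ∂L/∂y = −5,   ∂L/∂y' = y'.
Euler-Lagrange: d/dx(y') − (−5) = 0, i.e. y'' + 5 = 0, so
    y(x) = −(5/2) x^2 + C1 x + C2.
Fixed left endpoint y(0) = 5 ⇒ C2 = 5.
The right endpoint x = 3 is free, so the natural (transversality) condition is ∂L/∂y' |_{x=3} = 0, i.e. y'(3) = 0.
Compute y'(x) = −5 x + C1, so y'(3) = −15 + C1 = 0 ⇒ C1 = 15.
Therefore the extremal is
    y(x) = −(5/2) x^2 + 15 x + 5.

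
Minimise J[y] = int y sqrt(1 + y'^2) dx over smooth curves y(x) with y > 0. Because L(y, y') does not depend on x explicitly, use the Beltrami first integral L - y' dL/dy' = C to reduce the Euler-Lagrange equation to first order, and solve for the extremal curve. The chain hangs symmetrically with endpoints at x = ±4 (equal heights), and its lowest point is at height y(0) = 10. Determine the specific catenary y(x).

The Lagrangian L(y, y') = y sqrt(1 + y'^2) has no explicit x dependence, so the Beltrami identity applies:
    L − y' ∂L/∂y' = C.
Compute ∂L/∂y' = y · y' / sqrt(1 + y'^2). Then
    L − y' ∂L/∂y'
    = y sqrt(1 + y'^2) − y · y'^2 / sqrt(1 + y'^2)
    = y (1 + y'^2 − y'^2) / sqrt(1 + y'^2)
    = y / sqrt(1 + y'^2) = C.
Squaring gives y^2 = C^2 (1 + y'^2), i.e.
    y'^2 = y^2 / C^2 − 1.
Separating variables,
    dy / sqrt(y^2 − C^2) = dx / C,
and integrating gives arccosh(y / C) = (x − a)/C, so
    y(x) = C cosh((x − a)/C),
the catenary. The constants C and a are fixed by the two endpoint conditions (and, for the hanging-chain problem, the length constraint selects C).
Now fit the given data. The endpoints x = ±4 are symmetric at equal height, so the catenary is even about its minimum: a = 0 and y(x) = C cosh(x/C). The lowest point is y(0) = C cosh(0) = C, and we are told y(0) = 10, so C = 10. Therefore
    y(x) = 10 cosh(x/10),
and at the endpoints
    y(±4) = 10 cosh(4/10).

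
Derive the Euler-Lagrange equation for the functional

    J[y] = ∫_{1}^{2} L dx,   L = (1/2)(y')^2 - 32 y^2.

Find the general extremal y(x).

The Lagrangian is L = (1/2)(y')^2 - 32 y^2.
∂L/∂y = -64y.
∂L/∂y' = y'.
The Euler-Lagrange equation d/dx(∂L/∂y') − ∂L/∂y = 0 becomes:
    y'' + 64 y = 0
General solution: y(x) = A sin(8x) + B cos(8x), where A and B are arbitrary constants fixed by the endpoint conditions.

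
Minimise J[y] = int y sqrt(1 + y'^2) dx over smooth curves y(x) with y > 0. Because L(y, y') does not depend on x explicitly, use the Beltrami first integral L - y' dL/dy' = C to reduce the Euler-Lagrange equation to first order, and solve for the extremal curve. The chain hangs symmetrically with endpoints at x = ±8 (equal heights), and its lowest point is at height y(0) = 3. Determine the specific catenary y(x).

The Lagrangian L(y, y') = y sqrt(1 + y'^2) has no explicit x dependence, so the Beltrami identity applies:
    L − y' ∂L/∂y' = C.
Compute ∂L/∂y' = y · y' / sqrt(1 + y'^2). Then
    L − y' ∂L/∂y'
    = y sqrt(1 + y'^2) − y · y'^2 / sqrt(1 + y'^2)
    = y (1 + y'^2 − y'^2) / sqrt(1 + y'^2)
    = y / sqrt(1 + y'^2) = C.
Squaring gives y^2 = C^2 (1 + y'^2), i.e.
    y'^2 = y^2 / C^2 − 1.
Separating variables,
    dy / sqrt(y^2 − C^2) = dx / C,
and integrating gives arccosh(y / C) = (x − a)/C, so
    y(x) = C cosh((x − a)/C),
the catenary. The constants C and a are fixed by the two endpoint conditions (and, for the hanging-chain problem, the length constraint selects C).
Now fit the given data. The endpoints x = ±8 are symmetric at equal height, so the catenary is even about its minimum: a = 0 and y(x) = C cosh(x/C). The lowest point is y(0) = C cosh(0) = C, and we are told y(0) = 3, so C = 3. Therefore
    y(x) = 3 cosh(x/3),
and at the endpoints
    y(±8) = 3 cosh(8/3).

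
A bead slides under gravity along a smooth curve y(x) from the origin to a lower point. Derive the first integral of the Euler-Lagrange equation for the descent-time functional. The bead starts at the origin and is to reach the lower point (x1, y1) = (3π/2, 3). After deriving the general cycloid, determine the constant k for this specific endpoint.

The Lagrangian L = sqrt((1 + y'^2) / y) has no explicit x dependence, so the Beltrami identity applies:
    L − y' ∂L/∂y' = C.
Compute ∂L/∂y' = y' / sqrt(y (1 + y'^2)).
Substitute:
    sqrt((1 + y'^2)/y) − y'·y' / sqrt(y (1 + y'^2))
    = (1 + y'^2) / sqrt(y (1 + y'^2)) − y'^2 / sqrt(y (1 + y'^2))
    = 1 / sqrt(y (1 + y'^2)) = C.
Squaring and rearranging gives the first integral
    y (1 + y'^2) = 1/C^2 =: k   (constant).
Solving this first-order ODE by the substitution
    y = (k/2)(1 − cos θ)
yields the cycloid parameterisation
    x(θ) = (k/2)(θ − sin θ),   y(θ) = (k/2)(1 − cos θ).
The constant k is fixed by the endpoint condition.
Now fit the given lower endpoint (x1, y1) = (3π/2, 3). At the bottom of the first arch (θ = π), the parametric equations give
    y(π) = (k/2)(1 − cos π) = k,
    x(π) = (k/2)(π − sin π) = kπ/2.
Matching y(π) = 3 gives k = 3, consistent with x(π) = 3π/2. Therefore the specific cycloid is
    x(θ) = (3/2)(θ − sin θ),   y(θ) = (3/2)(1 − cos θ).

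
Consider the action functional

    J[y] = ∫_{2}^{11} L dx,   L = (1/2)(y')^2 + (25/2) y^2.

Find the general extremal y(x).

The Lagrangian is L = (1/2)(y')^2 + (25/2) y^2.
∂L/∂y = 25y.
∂L/∂y' = y'.
The Euler-Lagrange equation d/dx(∂L/∂y') − ∂L/∂y = 0 becomes:
    y'' - 25 y = 0
General solution: y(x) = A e^(5x) + B e^(-5x), where A and B are arbitrary constants fixed by the endpoint conditions.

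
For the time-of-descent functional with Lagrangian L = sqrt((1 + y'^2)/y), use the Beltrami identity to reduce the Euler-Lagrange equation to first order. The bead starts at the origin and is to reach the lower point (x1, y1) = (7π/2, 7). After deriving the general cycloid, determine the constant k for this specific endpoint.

The Lagrangian L = sqrt((1 + y'^2) / y) has no explicit x dependence, so the Beltrami identity applies:
    L − y' ∂L/∂y' = C.
Compute ∂L/∂y' = y' / sqrt(y (1 + y'^2)).
Substitute:
    sqrt((1 + y'^2)/y) − y'·y' / sqrt(y (1 + y'^2))
    = (1 + y'^2) / sqrt(y (1 + y'^2)) − y'^2 / sqrt(y (1 + y'^2))
    = 1 / sqrt(y (1 + y'^2)) = C.
Squaring and rearranging gives the first integral
    y (1 + y'^2) = 1/C^2 =: k   (constant).
Solving this first-order ODE by the substitution
    y = (k/2)(1 − cos θ)
yields the cycloid parameterisation
    x(θ) = (k/2)(θ − sin θ),   y(θ) = (k/2)(1 − cos θ).
The constant k is fixed by the endpoint condition.
Now fit the given lower endpoint (x1, y1) = (7π/2, 7). At the bottom of the first arch (θ = π), the parametric equations give
    y(π) = (k/2)(1 − cos π) = k,
    x(π) = (k/2)(π − sin π) = kπ/2.
Matching y(π) = 7 gives k = 7, consistent with x(π) = 7π/2. Therefore the specific cycloid is
    x(θ) = (7/2)(θ − sin θ),   y(θ) = (7/2)(1 − cos θ).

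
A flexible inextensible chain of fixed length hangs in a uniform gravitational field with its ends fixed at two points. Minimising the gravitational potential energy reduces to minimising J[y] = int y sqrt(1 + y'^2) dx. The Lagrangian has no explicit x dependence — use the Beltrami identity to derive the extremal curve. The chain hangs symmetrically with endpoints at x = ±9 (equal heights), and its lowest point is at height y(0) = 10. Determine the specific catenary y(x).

The Lagrangian L(y, y') = y sqrt(1 + y'^2) has no explicit x dependence, so the Beltrami identity applies:
    L − y' ∂L/∂y' = C.
Compute ∂L/∂y' = y · y' / sqrt(1 + y'^2). Then
    L − y' ∂L/∂y'
    = y sqrt(1 + y'^2) − y · y'^2 / sqrt(1 + y'^2)
    = y (1 + y'^2 − y'^2) / sqrt(1 + y'^2)
    = y / sqrt(1 + y'^2) = C.
Squaring gives y^2 = C^2 (1 + y'^2), i.e.
    y'^2 = y^2 / C^2 − 1.
Separating variables,
    dy / sqrt(y^2 − C^2) = dx / C,
and integrating gives arccosh(y / C) = (x − a)/C, so
    y(x) = C cosh((x − a)/C),
the catenary. The constants C and a are fixed by the two endpoint conditions (and, for the hanging-chain problem, the length constraint selects C).
Now fit the given data. The endpoints x = ±9 are symmetric at equal height, so the catenary is even about its minimum: a = 0 and y(x) = C cosh(x/C). The lowest point is y(0) = C cosh(0) = C, and we are told y(0) = 10, so C = 10. Therefore
    y(x) = 10 cosh(x/10),
and at the endpoints
    y(±9) = 10 cosh(9/10).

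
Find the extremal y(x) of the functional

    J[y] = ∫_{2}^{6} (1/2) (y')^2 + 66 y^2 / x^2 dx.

The Lagrangian is L = (1/2) (y')^2 + 66 y^2 / x^2.
Compute ∂L/∂y = 132y/x^2, ∂L/∂y' = y'.
The Euler-Lagrange equation d/dx(∂L/∂y') − ∂L/∂y = 0 reduces to
    y'' − 132/x^2 · y = 0  (x > 0).
Its general solution is
    y(x) = A x^12 + B x^(-11),
with A, B fixed by the endpoint conditions.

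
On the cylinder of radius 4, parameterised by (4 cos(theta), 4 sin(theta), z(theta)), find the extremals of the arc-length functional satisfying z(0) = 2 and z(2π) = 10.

Parameterise the cylinder of radius R = 4 as
    r(θ) = (4 cos θ, 4 sin θ, z(θ)).
The arc-length element is
    ds = sqrt(16 + (dz/dθ)^2) dθ,
so the Lagrangian is L = sqrt(16 + z'^2).
L depends on z' only, not on z or θ, so ∂L/∂z = 0 and
    ∂L/∂z' = z' / sqrt(16 + z'^2).
The Euler-Lagrange equation gives
    d/dθ( z' / sqrt(16 + z'^2) ) = 0,
so z' is constant. Integrating once:
    z(θ) = a θ + b,
a helix on the cylinder (a straight line when the cylinder is unrolled). The constants a, b are determined by the endpoint conditions.
With endpoint conditions z(0) = 2 and z(2π) = 10: from z(0) = b we get b = 2, and a·2π + 2 = 10 gives a = 4/π, so
    z(θ) = (4/π) θ + 2.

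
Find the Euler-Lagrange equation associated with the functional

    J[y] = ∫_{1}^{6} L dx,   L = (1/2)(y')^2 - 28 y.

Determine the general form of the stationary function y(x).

The Lagrangian is L = (1/2)(y')^2 - 28 y.
∂L/∂y = -28.
∂L/∂y' = y'.
The Euler-Lagrange equation d/dx(∂L/∂y') − ∂L/∂y = 0 becomes:
    y'' + 28 = 0
General solution: y(x) = -14 x^2 + A x + B, where A and B are arbitrary constants fixed by the endpoint conditions.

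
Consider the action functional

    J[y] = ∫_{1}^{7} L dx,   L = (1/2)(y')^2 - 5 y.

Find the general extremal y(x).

The Lagrangian is L = (1/2)(y')^2 - 5 y.
∂L/∂y = -5.
∂L/∂y' = y'.
The Euler-Lagrange equation d/dx(∂L/∂y') − ∂L/∂y = 0 becomes:
    y'' + 5 = 0
General solution: y(x) = -(5/2) x^2 + A x + B, where A and B are arbitrary constants fixed by the endpoint conditions.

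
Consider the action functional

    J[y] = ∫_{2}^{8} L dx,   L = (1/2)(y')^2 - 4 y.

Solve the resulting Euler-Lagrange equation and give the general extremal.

The Lagrangian is L = (1/2)(y')^2 - 4 y.
∂L/∂y = -4.
∂L/∂y' = y'.
The Euler-Lagrange equation d/dx(∂L/∂y') − ∂L/∂y = 0 becomes:
    y'' + 4 = 0
General solution: y(x) = -2 x^2 + A x + B, where A and B are arbitrary constants fixed by the endpoint conditions.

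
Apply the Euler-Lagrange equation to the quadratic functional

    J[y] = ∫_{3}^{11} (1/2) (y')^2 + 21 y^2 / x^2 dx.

The Lagrangian is L = (1/2) (y')^2 + 21 y^2 / x^2.
Compute ∂L/∂y = 42y/x^2, ∂L/∂y' = y'.
The Euler-Lagrange equation d/dx(∂L/∂y') − ∂L/∂y = 0 reduces to
    y'' − 42/x^2 · y = 0  (x > 0).
Its general solution is
    y(x) = A x^7 + B x^(-6),
with A, B fixed by the endpoint conditions.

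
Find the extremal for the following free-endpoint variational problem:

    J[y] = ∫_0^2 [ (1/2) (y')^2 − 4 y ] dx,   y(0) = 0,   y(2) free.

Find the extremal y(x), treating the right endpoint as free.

The Lagrangian L = (1/2) (y')^2 − 4 y gives
    ∂L/∂y = −4,   ∂L/∂y' = y'.
Euler-Lagrange: d/dx(y') − (−4) = 0, i.e. y'' + 4 = 0, so
    y(x) = −(4/2) x^2 + C1 x + C2.
Fixed left endpoint y(0) = 0 ⇒ C2 = 0.
The right endpoint x = 2 is free, so the natural (transversality) condition is ∂L/∂y' |_{x=2} = 0, i.e. y'(2) = 0.
Compute y'(x) = −4 x + C1, so y'(2) = −8 + C1 = 0 ⇒ C1 = 8.
Therefore the extremal is
    y(x) = −2 x^2 + 8 x.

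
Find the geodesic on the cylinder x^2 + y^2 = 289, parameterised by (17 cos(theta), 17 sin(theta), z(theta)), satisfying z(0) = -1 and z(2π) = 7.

Parameterise the cylinder of radius R = 17 as
    r(θ) = (17 cos θ, 17 sin θ, z(θ)).
The arc-length element is
    ds = sqrt(289 + (dz/dθ)^2) dθ,
so the Lagrangian is L = sqrt(289 + z'^2).
L depends on z' only, not on z or θ, so ∂L/∂z = 0 and
    ∂L/∂z' = z' / sqrt(289 + z'^2).
The Euler-Lagrange equation gives
    d/dθ( z' / sqrt(289 + z'^2) ) = 0,
so z' is constant. Integrating once:
    z(θ) = a θ + b,
a helix on the cylinder (a straight line when the cylinder is unrolled). The constants a, b are determined by the endpoint conditions.
With endpoint conditions z(0) = -1 and z(2π) = 7: from z(0) = b we get b = -1, and a·2π + -1 = 7 gives a = 4/π, so
    z(θ) = (4/π) θ − 1.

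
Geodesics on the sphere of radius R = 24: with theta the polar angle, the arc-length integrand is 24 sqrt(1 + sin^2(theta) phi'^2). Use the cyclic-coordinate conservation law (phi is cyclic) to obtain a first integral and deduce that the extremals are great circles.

On the sphere of radius R = 24 with spherical coordinates (θ, φ), the induced metric is
    ds^2 = 576(dθ^2 + sin^2(θ) dφ^2).
Parameterise by θ; the arc-length functional is
    J[φ] = ∫ 24 sqrt(1 + sin^2(θ) (dφ/dθ)^2) dθ,
so L = 24 sqrt(1 + sin^2(θ) φ'^2). Compute
    ∂L/∂φ = 0  (L has no explicit φ dependence),
    ∂L/∂φ' = 24 sin^2(θ) φ' / sqrt(1 + sin^2(θ) φ'^2).
Since ∂L/∂φ = 0, the Euler-Lagrange equation
    d/dθ(∂L/∂φ') − ∂L/∂φ = 0
reduces to d/dθ(∂L/∂φ') = 0, i.e. the momentum conjugate to φ is conserved:
    24 sin^2(θ) φ' / sqrt(1 + sin^2(θ) φ'^2) = C.
The overall factor of 24 is constant, so dividing through gives Clairaut's relation sin^2(θ) φ' / sqrt(1 + sin^2(θ) φ'^2) = C' (with C' = C/24). Solving for φ' and integrating gives the great-circle family
    cot(θ) = A cos(φ − φ_0),
i.e. the intersection of the sphere with a plane through the origin. The two constants A and φ_0 (equivalently C and one phase) are fixed by the two endpoint conditions.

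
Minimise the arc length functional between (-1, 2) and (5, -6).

Arc-length functional: J[y] = ∫ sqrt(1 + (y')^2) dx.
Lagrangian L = sqrt(1 + (y')^2) has no explicit y dependence, so ∂L/∂y = 0 and the Euler-Lagrange equation gives
    d/dx( y' / sqrt(1 + (y')^2) ) = 0  ⇒  y' / sqrt(1 + (y')^2) = const.
Hence y' is constant, so y(x) is affine.
Fitting the endpoints (-1, 2) and (5, -6):
    slope m = ((-6) − 2) / (5 − (-1)) = -4/3,
    intercept c = 2 − m·(-1) = 2/3.
Extremal: y(x) = (-4/3) x + 2/3.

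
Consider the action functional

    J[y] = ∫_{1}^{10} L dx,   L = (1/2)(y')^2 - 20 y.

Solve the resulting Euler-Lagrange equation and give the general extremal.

The Lagrangian is L = (1/2)(y')^2 - 20 y.
∂L/∂y = -20.
∂L/∂y' = y'.
The Euler-Lagrange equation d/dx(∂L/∂y') − ∂L/∂y = 0 becomes:
    y'' + 20 = 0
General solution: y(x) = -10 x^2 + A x + B, where A and B are arbitrary constants fixed by the endpoint conditions.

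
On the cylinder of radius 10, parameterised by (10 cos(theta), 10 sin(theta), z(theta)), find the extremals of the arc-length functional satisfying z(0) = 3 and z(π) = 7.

Parameterise the cylinder of radius R = 10 as
    r(θ) = (10 cos θ, 10 sin θ, z(θ)).
The arc-length element is
    ds = sqrt(100 + (dz/dθ)^2) dθ,
so the Lagrangian is L = sqrt(100 + z'^2).
L depends on z' only, not on z or θ, so ∂L/∂z = 0 and
    ∂L/∂z' = z' / sqrt(100 + z'^2).
The Euler-Lagrange equation gives
    d/dθ( z' / sqrt(100 + z'^2) ) = 0,
so z' is constant. Integrating once:
    z(θ) = a θ + b,
a helix on the cylinder (a straight line when the cylinder is unrolled). The constants a, b are determined by the endpoint conditions.
With endpoint conditions z(0) = 3 and z(π) = 7: from z(0) = b we get b = 3, and a·π + 3 = 7 gives a = 4/π, so
    z(θ) = (4/π) θ + 3.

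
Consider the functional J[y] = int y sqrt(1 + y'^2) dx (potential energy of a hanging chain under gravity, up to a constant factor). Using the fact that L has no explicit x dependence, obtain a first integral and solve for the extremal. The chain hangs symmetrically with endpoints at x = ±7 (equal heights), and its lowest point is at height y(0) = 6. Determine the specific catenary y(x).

The Lagrangian L(y, y') = y sqrt(1 + y'^2) has no explicit x dependence, so the Beltrami identity applies:
    L − y' ∂L/∂y' = C.
Compute ∂L/∂y' = y · y' / sqrt(1 + y'^2). Then
    L − y' ∂L/∂y'
    = y sqrt(1 + y'^2) − y · y'^2 / sqrt(1 + y'^2)
    = y (1 + y'^2 − y'^2) / sqrt(1 + y'^2)
    = y / sqrt(1 + y'^2) = C.
Squaring gives y^2 = C^2 (1 + y'^2), i.e.
    y'^2 = y^2 / C^2 − 1.
Separating variables,
    dy / sqrt(y^2 − C^2) = dx / C,
and integrating gives arccosh(y / C) = (x − a)/C, so
    y(x) = C cosh((x − a)/C),
the catenary. The constants C and a are fixed by the two endpoint conditions (and, for the hanging-chain problem, the length constraint selects C).
Now fit the given data. The endpoints x = ±7 are symmetric at equal height, so the catenary is even about its minimum: a = 0 and y(x) = C cosh(x/C). The lowest point is y(0) = C cosh(0) = C, and we are told y(0) = 6, so C = 6. Therefore
    y(x) = 6 cosh(x/6),
and at the endpoints
    y(±7) = 6 cosh(7/6).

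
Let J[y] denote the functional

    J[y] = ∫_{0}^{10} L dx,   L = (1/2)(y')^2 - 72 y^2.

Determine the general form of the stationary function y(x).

The Lagrangian is L = (1/2)(y')^2 - 72 y^2.
∂L/∂y = -144y.
∂L/∂y' = y'.
The Euler-Lagrange equation d/dx(∂L/∂y') − ∂L/∂y = 0 becomes:
    y'' + 144 y = 0
General solution: y(x) = A sin(12x) + B cos(12x), where A and B are arbitrary constants fixed by the endpoint conditions.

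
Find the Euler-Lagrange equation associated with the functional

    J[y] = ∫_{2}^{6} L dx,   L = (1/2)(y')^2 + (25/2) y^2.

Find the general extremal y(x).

The Lagrangian is L = (1/2)(y')^2 + (25/2) y^2.
∂L/∂y = 25y.
∂L/∂y' = y'.
The Euler-Lagrange equation d/dx(∂L/∂y') − ∂L/∂y = 0 becomes:
    y'' - 25 y = 0
General solution: y(x) = A e^(5x) + B e^(-5x), where A and B are arbitrary constants fixed by the endpoint conditions.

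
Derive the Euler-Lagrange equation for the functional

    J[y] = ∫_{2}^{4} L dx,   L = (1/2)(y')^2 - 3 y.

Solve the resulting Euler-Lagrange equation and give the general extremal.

The Lagrangian is L = (1/2)(y')^2 - 3 y.
∂L/∂y = -3.
∂L/∂y' = y'.
The Euler-Lagrange equation d/dx(∂L/∂y') − ∂L/∂y = 0 becomes:
    y'' + 3 = 0
General solution: y(x) = -(3/2) x^2 + A x + B, where A and B are arbitrary constants fixed by the endpoint conditions.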